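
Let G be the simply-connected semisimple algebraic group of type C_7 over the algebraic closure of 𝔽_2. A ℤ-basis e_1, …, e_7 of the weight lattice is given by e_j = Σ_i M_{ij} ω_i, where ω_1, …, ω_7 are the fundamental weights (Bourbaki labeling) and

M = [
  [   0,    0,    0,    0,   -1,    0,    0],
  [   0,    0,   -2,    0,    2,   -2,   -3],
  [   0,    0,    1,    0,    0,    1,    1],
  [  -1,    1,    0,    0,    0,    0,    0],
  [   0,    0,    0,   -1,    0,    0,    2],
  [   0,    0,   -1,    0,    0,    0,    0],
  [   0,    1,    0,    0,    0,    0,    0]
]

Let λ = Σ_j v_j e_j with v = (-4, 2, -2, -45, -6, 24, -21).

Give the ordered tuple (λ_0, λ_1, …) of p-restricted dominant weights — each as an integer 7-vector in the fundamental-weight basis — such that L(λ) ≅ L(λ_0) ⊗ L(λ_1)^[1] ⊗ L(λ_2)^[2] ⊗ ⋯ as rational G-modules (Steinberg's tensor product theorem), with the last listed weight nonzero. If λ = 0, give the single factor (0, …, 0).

ω-coordinates c = M·v, v = (-4, 2, -2, -45, -6, 24, -21):
  c_1 = 0*-4 + 0*2 + 0*-2 + 0*-45 + -1*-6 + 0*24 + 0*-21 = 6
  c_2 = 0*-4 + 0*2 + -2*-2 + 0*-45 + 2*-6 + -2*24 + -3*-21 = 7
  c_3 = 0*-4 + 0*2 + 1*-2 + 0*-45 + 0*-6 + 1*24 + 1*-21 = 1
  c_4 = -1*-4 + 1*2 + 0*-2 + 0*-45 + 0*-6 + 0*24 + 0*-21 = 6
  c_5 = 0*-4 + 0*2 + 0*-2 + -1*-45 + 0*-6 + 0*24 + 2*-21 = 3
  c_6 = 0*-4 + 0*2 + -1*-2 + 0*-45 + 0*-6 + 0*24 + 0*-21 = 2
  c_7 = 0*-4 + 1*2 + 0*-2 + 0*-45 + 0*-6 + 0*24 + 0*-21 = 2
Base-2 expansion of each c_i:
  c_1 = 6 = 0·2^0 + 1·2^1 + 1·2^2
  c_2 = 7 = 1·2^0 + 1·2^1 + 1·2^2
  c_3 = 1 = 1·2^0
  c_4 = 6 = 0·2^0 + 1·2^1 + 1·2^2
  c_5 = 3 = 1·2^0 + 1·2^1
  c_6 = 2 = 0·2^0 + 1·2^1
  c_7 = 2 = 0·2^0 + 1·2^1
λ_0 = (0, 1, 1, 0, 1, 0, 0)
λ_1 = (1, 1, 0, 1, 1, 1, 1)
λ_2 = (1, 1, 0, 1, 0, 0, 0)

((0, 1, 1, 0, 1, 0, 0), (1, 1, 0, 1, 1, 1, 1), (1, 1, 0, 1, 0, 0, 0))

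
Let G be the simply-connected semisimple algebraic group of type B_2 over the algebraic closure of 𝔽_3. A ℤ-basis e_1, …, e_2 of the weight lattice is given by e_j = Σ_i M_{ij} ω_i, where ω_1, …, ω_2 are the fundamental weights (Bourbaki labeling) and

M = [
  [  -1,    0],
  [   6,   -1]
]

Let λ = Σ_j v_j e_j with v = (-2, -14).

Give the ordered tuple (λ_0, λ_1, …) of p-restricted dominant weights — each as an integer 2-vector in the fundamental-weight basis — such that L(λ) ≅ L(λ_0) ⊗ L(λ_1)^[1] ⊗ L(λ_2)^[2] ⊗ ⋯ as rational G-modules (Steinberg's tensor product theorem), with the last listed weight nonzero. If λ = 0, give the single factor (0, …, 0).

((2, 2),)

Change of basis e → ω: c = M·v where v = (-2, -14):
  c_1 = -1*-2 + 0*-14 = 2
  c_2 = 6*-2 + -1*-14 = 2
Expand coordinatewise in base 3:
  c_1 = 2 = 2·3^0
  c_2 = 2 = 2·3^0
λ_0 = (2, 2)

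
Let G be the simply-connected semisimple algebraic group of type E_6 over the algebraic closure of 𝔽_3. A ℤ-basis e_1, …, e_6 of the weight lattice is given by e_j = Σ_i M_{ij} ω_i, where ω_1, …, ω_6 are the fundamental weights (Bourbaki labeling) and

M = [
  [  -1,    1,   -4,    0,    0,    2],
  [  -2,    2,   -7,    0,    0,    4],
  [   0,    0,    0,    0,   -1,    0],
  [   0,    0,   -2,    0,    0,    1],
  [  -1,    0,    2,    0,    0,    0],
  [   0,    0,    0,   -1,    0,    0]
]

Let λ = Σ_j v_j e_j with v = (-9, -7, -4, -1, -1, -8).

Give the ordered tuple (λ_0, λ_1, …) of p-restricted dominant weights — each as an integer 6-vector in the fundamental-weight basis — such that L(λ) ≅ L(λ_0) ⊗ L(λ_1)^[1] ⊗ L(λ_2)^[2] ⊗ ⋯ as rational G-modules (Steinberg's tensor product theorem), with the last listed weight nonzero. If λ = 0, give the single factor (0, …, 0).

Compute c_i = Σ_j M_{ij} v_j with v = (-9, -7, -4, -1, -1, -8):
  c_1 = (-1)·(-9) + (1)·(-7) + (-4)·(-4) + (0)·(-1) + (0)·(-1) + (2)·(-8) = 2
  c_2 = (-2)·(-9) + (2)·(-7) + (-7)·(-4) + (0)·(-1) + (0)·(-1) + (4)·(-8) = 0
  c_3 = (0)·(-9) + (0)·(-7) + (0)·(-4) + (0)·(-1) + (-1)·(-1) + (0)·(-8) = 1
  c_4 = (0)·(-9) + (0)·(-7) + (-2)·(-4) + (0)·(-1) + (0)·(-1) + (1)·(-8) = 0
  c_5 = (-1)·(-9) + (0)·(-7) + (2)·(-4) + (0)·(-1) + (0)·(-1) + (0)·(-8) = 1
  c_6 = (0)·(-9) + (0)·(-7) + (0)·(-4) + (-1)·(-1) + (0)·(-1) + (0)·(-8) = 1
Base-3 expansion of each c_i:
  c_1 = 2 = 2·3^0
  c_2 = 0
  c_3 = 1 = 1·3^0
  c_4 = 0
  c_5 = 1 = 1·3^0
  c_6 = 1 = 1·3^0
Factor λ_0 = (2, 0, 1, 0, 1, 1)

((2, 0, 1, 0, 1, 1),)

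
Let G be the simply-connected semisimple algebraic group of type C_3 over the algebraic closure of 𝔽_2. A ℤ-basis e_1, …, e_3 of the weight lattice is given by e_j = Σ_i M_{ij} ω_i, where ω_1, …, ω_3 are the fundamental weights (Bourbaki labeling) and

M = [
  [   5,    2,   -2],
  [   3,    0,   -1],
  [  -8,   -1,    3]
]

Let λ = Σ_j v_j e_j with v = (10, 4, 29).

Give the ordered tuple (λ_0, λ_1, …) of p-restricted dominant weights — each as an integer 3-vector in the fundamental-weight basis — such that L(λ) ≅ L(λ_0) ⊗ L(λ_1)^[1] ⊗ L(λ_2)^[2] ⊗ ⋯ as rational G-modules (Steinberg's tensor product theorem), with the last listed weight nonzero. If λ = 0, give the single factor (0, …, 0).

Change of basis e → ω: c = M·v where v = (10, 4, 29):
  c_1 = (5)·(10) + (2)·(4) + (-2)·(29) = 0
  c_2 = (3)·(10) + (0)·(4) + (-1)·(29) = 1
  c_3 = (-8)·(10) + (-1)·(4) + (3)·(29) = 3
p = 2; digits c_i = Σ_j d_{ij}·2^j, 0 ≤ d_{ij} < 2:
  c_1 = 0
  c_2 = 1 = 1·2^0
  c_3 = 3 = 1·2^0 + 1·2^1
p-restricted factor λ_0 = (0, 1, 1)
p-restricted factor λ_1 = (0, 0, 1)

((0, 1, 1), (0, 0, 1))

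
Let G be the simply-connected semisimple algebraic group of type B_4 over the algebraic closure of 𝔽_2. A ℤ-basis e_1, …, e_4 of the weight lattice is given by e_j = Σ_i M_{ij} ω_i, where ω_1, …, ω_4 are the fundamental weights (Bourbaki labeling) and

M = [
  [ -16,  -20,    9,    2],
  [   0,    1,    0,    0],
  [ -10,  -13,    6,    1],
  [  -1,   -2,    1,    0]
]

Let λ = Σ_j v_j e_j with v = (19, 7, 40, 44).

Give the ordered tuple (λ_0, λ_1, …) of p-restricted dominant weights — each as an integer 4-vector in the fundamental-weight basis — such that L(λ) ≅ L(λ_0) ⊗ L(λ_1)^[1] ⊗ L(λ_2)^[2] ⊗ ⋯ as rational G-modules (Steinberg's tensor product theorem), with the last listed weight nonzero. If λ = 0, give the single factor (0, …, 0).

In the fundamental-weight basis, λ has coordinates c = M·v (v = (19, 7, 40, 44)):
  c_1 = -16*19 + -20*7 + 9*40 + 2*44 = 4
  c_2 = 0*19 + 1*7 + 0*40 + 0*44 = 7
  c_3 = -10*19 + -13*7 + 6*40 + 1*44 = 3
  c_4 = -1*19 + -2*7 + 1*40 + 0*44 = 7
p = 2; digits c_i = Σ_j d_{ij}·2^j, 0 ≤ d_{ij} < 2:
  c_1 = 4 = 0·2^0 + 0·2^1 + 1·2^2
  c_2 = 7 = 1·2^0 + 1·2^1 + 1·2^2
  c_3 = 3 = 1·2^0 + 1·2^1
  c_4 = 7 = 1·2^0 + 1·2^1 + 1·2^2
Factor λ_0 = (0, 1, 1, 1)
Factor λ_1 = (0, 1, 1, 1)
Factor λ_2 = (1, 1, 0, 1)

((0, 1, 1, 1), (0, 1, 1, 1), (1, 1, 0, 1))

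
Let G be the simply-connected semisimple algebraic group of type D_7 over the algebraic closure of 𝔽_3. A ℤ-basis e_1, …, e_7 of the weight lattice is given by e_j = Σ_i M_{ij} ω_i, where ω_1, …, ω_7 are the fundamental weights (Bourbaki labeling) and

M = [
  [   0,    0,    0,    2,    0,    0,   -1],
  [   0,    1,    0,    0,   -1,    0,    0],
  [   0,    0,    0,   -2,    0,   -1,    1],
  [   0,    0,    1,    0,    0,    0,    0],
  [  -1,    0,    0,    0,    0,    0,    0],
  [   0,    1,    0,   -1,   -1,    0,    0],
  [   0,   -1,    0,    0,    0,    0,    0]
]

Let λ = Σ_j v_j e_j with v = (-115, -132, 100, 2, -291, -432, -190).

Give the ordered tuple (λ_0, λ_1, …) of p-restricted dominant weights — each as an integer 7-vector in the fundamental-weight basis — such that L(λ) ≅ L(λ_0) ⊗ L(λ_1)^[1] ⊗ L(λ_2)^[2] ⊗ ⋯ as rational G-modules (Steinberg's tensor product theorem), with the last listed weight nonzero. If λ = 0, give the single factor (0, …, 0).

((2, 0, 1, 1, 1, 1, 0), (1, 2, 1, 0, 2, 1, 2), (0, 2, 2, 2, 0, 2, 2), (1, 2, 2, 0, 1, 2, 1), (2, 1, 2, 1, 1, 1, 1))

Compute c_i = Σ_j M_{ij} v_j with v = (-115, -132, 100, 2, -291, -432, -190):
  c_1 = 0*-115 + 0*-132 + 0*100 + 2*2 + 0*-291 + 0*-432 + -1*-190 = 194
  c_2 = 0*-115 + 1*-132 + 0*100 + 0*2 + -1*-291 + 0*-432 + 0*-190 = 159
  c_3 = 0*-115 + 0*-132 + 0*100 + -2*2 + 0*-291 + -1*-432 + 1*-190 = 238
  c_4 = 0*-115 + 0*-132 + 1*100 + 0*2 + 0*-291 + 0*-432 + 0*-190 = 100
  c_5 = -1*-115 + 0*-132 + 0*100 + 0*2 + 0*-291 + 0*-432 + 0*-190 = 115
  c_6 = 0*-115 + 1*-132 + 0*100 + -1*2 + -1*-291 + 0*-432 + 0*-190 = 157
  c_7 = 0*-115 + -1*-132 + 0*100 + 0*2 + 0*-291 + 0*-432 + 0*-190 = 132
Base-3 expansion of each c_i:
  c_1 = 194 = 2·3^0 + 1·3^1 + 0·3^2 + 1·3^3 + 2·3^4
  c_2 = 159 = 0·3^0 + 2·3^1 + 2·3^2 + 2·3^3 + 1·3^4
  c_3 = 238 = 1·3^0 + 1·3^1 + 2·3^2 + 2·3^3 + 2·3^4
  c_4 = 100 = 1·3^0 + 0·3^1 + 2·3^2 + 0·3^3 + 1·3^4
  c_5 = 115 = 1·3^0 + 2·3^1 + 0·3^2 + 1·3^3 + 1·3^4
  c_6 = 157 = 1·3^0 + 1·3^1 + 2·3^2 + 2·3^3 + 1·3^4
  c_7 = 132 = 0·3^0 + 2·3^1 + 2·3^2 + 1·3^3 + 1·3^4
p-restricted factor λ_0 = (2, 0, 1, 1, 1, 1, 0)
p-restricted factor λ_1 = (1, 2, 1, 0, 2, 1, 2)
p-restricted factor λ_2 = (0, 2, 2, 2, 0, 2, 2)
p-restricted factor λ_3 = (1, 2, 2, 0, 1, 2, 1)
p-restricted factor λ_4 = (2, 1, 2, 1, 1, 1, 1)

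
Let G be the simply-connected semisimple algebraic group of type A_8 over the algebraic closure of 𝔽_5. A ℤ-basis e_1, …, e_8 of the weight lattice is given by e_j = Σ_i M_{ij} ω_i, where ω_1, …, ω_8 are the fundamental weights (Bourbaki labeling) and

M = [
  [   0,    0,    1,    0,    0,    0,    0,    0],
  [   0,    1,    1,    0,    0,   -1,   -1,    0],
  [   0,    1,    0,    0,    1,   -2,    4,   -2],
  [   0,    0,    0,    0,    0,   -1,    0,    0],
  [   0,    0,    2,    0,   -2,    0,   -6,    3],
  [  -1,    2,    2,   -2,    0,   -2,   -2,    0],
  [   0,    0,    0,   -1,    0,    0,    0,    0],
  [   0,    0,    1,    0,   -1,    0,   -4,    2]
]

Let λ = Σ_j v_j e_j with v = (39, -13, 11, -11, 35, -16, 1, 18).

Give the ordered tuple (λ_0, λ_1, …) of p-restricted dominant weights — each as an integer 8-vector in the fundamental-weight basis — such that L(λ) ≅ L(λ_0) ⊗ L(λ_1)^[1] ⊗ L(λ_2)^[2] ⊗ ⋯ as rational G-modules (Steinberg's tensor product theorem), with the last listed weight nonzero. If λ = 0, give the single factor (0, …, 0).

ω-coordinates c = M·v, v = (39, -13, 11, -11, 35, -16, 1, 18):
  c_1 = 0*39 + 0*-13 + 1*11 + 0*-11 + 0*35 + 0*-16 + 0*1 + 0*18 = 11
  c_2 = 0*39 + 1*-13 + 1*11 + 0*-11 + 0*35 + -1*-16 + -1*1 + 0*18 = 13
  c_3 = 0*39 + 1*-13 + 0*11 + 0*-11 + 1*35 + -2*-16 + 4*1 + -2*18 = 22
  c_4 = 0*39 + 0*-13 + 0*11 + 0*-11 + 0*35 + -1*-16 + 0*1 + 0*18 = 16
  c_5 = 0*39 + 0*-13 + 2*11 + 0*-11 + -2*35 + 0*-16 + -6*1 + 3*18 = 0
  c_6 = -1*39 + 2*-13 + 2*11 + -2*-11 + 0*35 + -2*-16 + -2*1 + 0*18 = 9
  c_7 = 0*39 + 0*-13 + 0*11 + -1*-11 + 0*35 + 0*-16 + 0*1 + 0*18 = 11
  c_8 = 0*39 + 0*-13 + 1*11 + 0*-11 + -1*35 + 0*-16 + -4*1 + 2*18 = 8
Base-5 expansion of each c_i:
  c_1 = 11 = 1·5^0 + 2·5^1
  c_2 = 13 = 3·5^0 + 2·5^1
  c_3 = 22 = 2·5^0 + 4·5^1
  c_4 = 16 = 1·5^0 + 3·5^1
  c_5 = 0
  c_6 = 9 = 4·5^0 + 1·5^1
  c_7 = 11 = 1·5^0 + 2·5^1
  c_8 = 8 = 3·5^0 + 1·5^1
λ_0 = (1, 3, 2, 1, 0, 4, 1, 3)
λ_1 = (2, 2, 4, 3, 0, 1, 2, 1)

((1, 3, 2, 1, 0, 4, 1, 3), (2, 2, 4, 3, 0, 1, 2, 1))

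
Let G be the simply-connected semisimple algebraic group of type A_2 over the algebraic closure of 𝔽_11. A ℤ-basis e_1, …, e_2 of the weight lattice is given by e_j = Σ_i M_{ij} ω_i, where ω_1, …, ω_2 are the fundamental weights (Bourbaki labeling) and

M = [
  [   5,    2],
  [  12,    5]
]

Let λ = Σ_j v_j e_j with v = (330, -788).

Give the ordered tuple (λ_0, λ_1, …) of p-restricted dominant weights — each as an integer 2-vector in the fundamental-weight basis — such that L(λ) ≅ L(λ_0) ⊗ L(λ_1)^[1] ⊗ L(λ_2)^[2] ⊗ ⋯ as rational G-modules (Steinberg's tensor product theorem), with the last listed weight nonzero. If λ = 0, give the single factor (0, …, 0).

Change of basis e → ω: c = M·v where v = (330, -788):
  c_1 = (5)·(330) + (2)·(-788) = 74
  c_2 = (12)·(330) + (5)·(-788) = 20
Base-11 expansion of each c_i:
  c_1 = 74 = 8·11^0 + 6·11^1
  c_2 = 20 = 9·11^0 + 1·11^1
p-restricted factor λ_0 = (8, 9)
p-restricted factor λ_1 = (6, 1)

((8, 9), (6, 1))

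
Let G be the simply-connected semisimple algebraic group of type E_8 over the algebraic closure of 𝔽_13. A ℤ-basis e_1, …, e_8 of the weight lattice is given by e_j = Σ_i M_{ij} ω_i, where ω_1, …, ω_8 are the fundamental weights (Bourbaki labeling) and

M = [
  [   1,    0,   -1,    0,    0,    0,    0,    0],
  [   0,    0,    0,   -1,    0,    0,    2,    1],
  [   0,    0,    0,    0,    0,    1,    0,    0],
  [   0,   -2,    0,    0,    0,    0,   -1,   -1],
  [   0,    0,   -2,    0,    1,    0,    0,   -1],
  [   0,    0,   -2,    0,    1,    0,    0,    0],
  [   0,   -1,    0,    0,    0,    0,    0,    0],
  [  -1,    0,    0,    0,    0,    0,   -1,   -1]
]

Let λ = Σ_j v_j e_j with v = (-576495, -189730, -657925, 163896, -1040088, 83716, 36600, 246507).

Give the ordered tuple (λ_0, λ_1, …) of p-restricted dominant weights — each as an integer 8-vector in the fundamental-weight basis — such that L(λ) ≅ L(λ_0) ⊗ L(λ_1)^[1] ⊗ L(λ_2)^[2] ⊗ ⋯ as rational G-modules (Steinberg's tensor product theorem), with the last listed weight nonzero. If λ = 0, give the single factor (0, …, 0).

Change of basis e → ω: c = M·v where v = (-576495, -189730, -657925, 163896, -1040088, 83716, 36600, 246507):
  c_1 = 1*-576495 + 0*-189730 + -1*-657925 + 0*163896 + 0*-1040088 + 0*83716 + 0*36600 + 0*246507 = 81430
  c_2 = 0*-576495 + 0*-189730 + 0*-657925 + -1*163896 + 0*-1040088 + 0*83716 + 2*36600 + 1*246507 = 155811
  c_3 = 0*-576495 + 0*-189730 + 0*-657925 + 0*163896 + 0*-1040088 + 1*83716 + 0*36600 + 0*246507 = 83716
  c_4 = 0*-576495 + -2*-189730 + 0*-657925 + 0*163896 + 0*-1040088 + 0*83716 + -1*36600 + -1*246507 = 96353
  c_5 = 0*-576495 + 0*-189730 + -2*-657925 + 0*163896 + 1*-1040088 + 0*83716 + 0*36600 + -1*246507 = 29255
  c_6 = 0*-576495 + 0*-189730 + -2*-657925 + 0*163896 + 1*-1040088 + 0*83716 + 0*36600 + 0*246507 = 275762
  c_7 = 0*-576495 + -1*-189730 + 0*-657925 + 0*163896 + 0*-1040088 + 0*83716 + 0*36600 + 0*246507 = 189730
  c_8 = -1*-576495 + 0*-189730 + 0*-657925 + 0*163896 + 0*-1040088 + 0*83716 + -1*36600 + -1*246507 = 293388
Writing each c_i in base p = 13:
  c_1 = 81430 = 11·13^0 + 10·13^1 + 0·13^2 + 11·13^3 + 2·13^4
  c_2 = 155811 = 6·13^0 + 12·13^1 + 11·13^2 + 5·13^3 + 5·13^4
  c_3 = 83716 = 9·13^0 + 4·13^1 + 1·13^2 + 12·13^3 + 2·13^4
  c_4 = 96353 = 10·13^0 + 1·13^1 + 11·13^2 + 4·13^3 + 3·13^4
  c_5 = 29255 = 5·13^0 + 1·13^1 + 4·13^2 + 0·13^3 + 1·13^4
  c_6 = 275762 = 6·13^0 + 9·13^1 + 6·13^2 + 8·13^3 + 9·13^4
  c_7 = 189730 = 8·13^0 + 8·13^1 + 4·13^2 + 8·13^3 + 6·13^4
  c_8 = 293388 = 4·13^0 + 0·13^1 + 7·13^2 + 3·13^3 + 10·13^4
λ_0 = (11, 6, 9, 10, 5, 6, 8, 4)
λ_1 = (10, 12, 4, 1, 1, 9, 8, 0)
λ_2 = (0, 11, 1, 11, 4, 6, 4, 7)
λ_3 = (11, 5, 12, 4, 0, 8, 8, 3)
λ_4 = (2, 5, 2, 3, 1, 9, 6, 10)

((11, 6, 9, 10, 5, 6, 8, 4), (10, 12, 4, 1, 1, 9, 8, 0), (0, 11, 1, 11, 4, 6, 4, 7), (11, 5, 12, 4, 0, 8, 8, 3), (2, 5, 2, 3, 1, 9, 6, 10))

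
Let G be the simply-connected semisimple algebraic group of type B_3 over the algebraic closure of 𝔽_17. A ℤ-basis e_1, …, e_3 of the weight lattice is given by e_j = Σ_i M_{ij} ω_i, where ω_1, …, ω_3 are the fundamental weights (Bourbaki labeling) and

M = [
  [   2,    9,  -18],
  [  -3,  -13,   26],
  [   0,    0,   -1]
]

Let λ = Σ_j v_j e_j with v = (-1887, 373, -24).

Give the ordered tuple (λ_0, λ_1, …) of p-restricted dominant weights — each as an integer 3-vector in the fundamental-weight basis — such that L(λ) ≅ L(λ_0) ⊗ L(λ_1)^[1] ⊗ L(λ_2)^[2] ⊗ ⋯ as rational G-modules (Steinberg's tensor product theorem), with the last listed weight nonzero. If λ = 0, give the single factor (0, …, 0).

((15, 1, 7), (0, 11, 1))

Change of basis e → ω: c = M·v where v = (-1887, 373, -24):
  c_1 = 2*-1887 + 9*373 + -18*-24 = 15
  c_2 = -3*-1887 + -13*373 + 26*-24 = 188
  c_3 = 0*-1887 + 0*373 + -1*-24 = 24
Writing each c_i in base p = 17:
  c_1 = 15 = 15·17^0
  c_2 = 188 = 1·17^0 + 11·17^1
  c_3 = 24 = 7·17^0 + 1·17^1
Factor λ_0 = (15, 1, 7)
Factor λ_1 = (0, 11, 1)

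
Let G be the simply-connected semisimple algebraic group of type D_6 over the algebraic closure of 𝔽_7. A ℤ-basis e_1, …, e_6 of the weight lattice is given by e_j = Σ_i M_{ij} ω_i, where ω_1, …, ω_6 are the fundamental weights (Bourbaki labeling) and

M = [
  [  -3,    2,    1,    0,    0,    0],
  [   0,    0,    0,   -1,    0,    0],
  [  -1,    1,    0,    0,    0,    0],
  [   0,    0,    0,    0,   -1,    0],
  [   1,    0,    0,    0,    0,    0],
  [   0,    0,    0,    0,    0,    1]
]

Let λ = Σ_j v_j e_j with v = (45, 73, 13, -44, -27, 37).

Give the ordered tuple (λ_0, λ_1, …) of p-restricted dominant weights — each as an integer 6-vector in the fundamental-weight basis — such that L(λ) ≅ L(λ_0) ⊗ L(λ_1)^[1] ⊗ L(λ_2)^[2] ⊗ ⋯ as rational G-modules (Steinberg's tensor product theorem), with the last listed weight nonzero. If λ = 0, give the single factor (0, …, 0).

((3, 2, 0, 6, 3, 2), (3, 6, 4, 3, 6, 5))

Compute c_i = Σ_j M_{ij} v_j with v = (45, 73, 13, -44, -27, 37):
  c_1 = (-3)·(45) + 2·73 + 1·13 + (0)·(-44) + (0)·(-27) + 0·37 = 24
  c_2 = 0·45 + 0·73 + 0·13 + (-1)·(-44) + (0)·(-27) + 0·37 = 44
  c_3 = (-1)·(45) + 1·73 + 0·13 + (0)·(-44) + (0)·(-27) + 0·37 = 28
  c_4 = 0·45 + 0·73 + 0·13 + (0)·(-44) + (-1)·(-27) + 0·37 = 27
  c_5 = 1·45 + 0·73 + 0·13 + (0)·(-44) + (0)·(-27) + 0·37 = 45
  c_6 = 0·45 + 0·73 + 0·13 + (0)·(-44) + (0)·(-27) + 1·37 = 37
p = 7; digits c_i = Σ_j d_{ij}·7^j, 0 ≤ d_{ij} < 7:
  c_1 = 24 = 3·7^0 + 3·7^1
  c_2 = 44 = 2·7^0 + 6·7^1
  c_3 = 28 = 0·7^0 + 4·7^1
  c_4 = 27 = 6·7^0 + 3·7^1
  c_5 = 45 = 3·7^0 + 6·7^1
  c_6 = 37 = 2·7^0 + 5·7^1
p-restricted factor λ_0 = (3, 2, 0, 6, 3, 2)
p-restricted factor λ_1 = (3, 6, 4, 3, 6, 5)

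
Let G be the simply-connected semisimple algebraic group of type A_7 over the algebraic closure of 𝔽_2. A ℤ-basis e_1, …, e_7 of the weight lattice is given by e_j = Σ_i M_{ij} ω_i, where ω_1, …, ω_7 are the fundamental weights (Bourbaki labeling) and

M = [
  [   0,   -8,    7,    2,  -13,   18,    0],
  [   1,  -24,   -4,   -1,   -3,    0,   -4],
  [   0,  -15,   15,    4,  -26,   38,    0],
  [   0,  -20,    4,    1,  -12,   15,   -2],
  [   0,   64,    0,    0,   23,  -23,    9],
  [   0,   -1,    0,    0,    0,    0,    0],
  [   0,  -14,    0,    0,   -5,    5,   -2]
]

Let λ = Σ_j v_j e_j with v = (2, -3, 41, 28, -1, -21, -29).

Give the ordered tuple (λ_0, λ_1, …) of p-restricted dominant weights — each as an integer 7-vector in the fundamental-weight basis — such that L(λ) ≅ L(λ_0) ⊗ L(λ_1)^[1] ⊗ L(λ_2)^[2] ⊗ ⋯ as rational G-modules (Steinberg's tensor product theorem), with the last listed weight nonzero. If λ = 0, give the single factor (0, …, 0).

((0, 1, 0, 1, 1, 1, 0), (1, 0, 0, 1, 1, 1, 0), (0, 0, 0, 1, 1, 0, 0))

Converting to the ω-basis (c_i = row i of M dotted with v = (2, -3, 41, 28, -1, -21, -29)):
  c_1 = (0)·(2) + (-8)·(-3) + (7)·(41) + (2)·(28) + (-13)·(-1) + (18)·(-21) + (0)·(-29) = 2
  c_2 = (1)·(2) + (-24)·(-3) + (-4)·(41) + (-1)·(28) + (-3)·(-1) + (0)·(-21) + (-4)·(-29) = 1
  c_3 = (0)·(2) + (-15)·(-3) + (15)·(41) + (4)·(28) + (-26)·(-1) + (38)·(-21) + (0)·(-29) = 0
  c_4 = (0)·(2) + (-20)·(-3) + (4)·(41) + (1)·(28) + (-12)·(-1) + (15)·(-21) + (-2)·(-29) = 7
  c_5 = (0)·(2) + (64)·(-3) + (0)·(41) + (0)·(28) + (23)·(-1) + (-23)·(-21) + (9)·(-29) = 7
  c_6 = (0)·(2) + (-1)·(-3) + (0)·(41) + (0)·(28) + (0)·(-1) + (0)·(-21) + (0)·(-29) = 3
  c_7 = (0)·(2) + (-14)·(-3) + (0)·(41) + (0)·(28) + (-5)·(-1) + (5)·(-21) + (-2)·(-29) = 0
Expand coordinatewise in base 2:
  c_1 = 2 = 0·2^0 + 1·2^1
  c_2 = 1 = 1·2^0
  c_3 = 0
  c_4 = 7 = 1·2^0 + 1·2^1 + 1·2^2
  c_5 = 7 = 1·2^0 + 1·2^1 + 1·2^2
  c_6 = 3 = 1·2^0 + 1·2^1
  c_7 = 0
p-restricted factor λ_0 = (0, 1, 0, 1, 1, 1, 0)
p-restricted factor λ_1 = (1, 0, 0, 1, 1, 1, 0)
p-restricted factor λ_2 = (0, 0, 0, 1, 1, 0, 0)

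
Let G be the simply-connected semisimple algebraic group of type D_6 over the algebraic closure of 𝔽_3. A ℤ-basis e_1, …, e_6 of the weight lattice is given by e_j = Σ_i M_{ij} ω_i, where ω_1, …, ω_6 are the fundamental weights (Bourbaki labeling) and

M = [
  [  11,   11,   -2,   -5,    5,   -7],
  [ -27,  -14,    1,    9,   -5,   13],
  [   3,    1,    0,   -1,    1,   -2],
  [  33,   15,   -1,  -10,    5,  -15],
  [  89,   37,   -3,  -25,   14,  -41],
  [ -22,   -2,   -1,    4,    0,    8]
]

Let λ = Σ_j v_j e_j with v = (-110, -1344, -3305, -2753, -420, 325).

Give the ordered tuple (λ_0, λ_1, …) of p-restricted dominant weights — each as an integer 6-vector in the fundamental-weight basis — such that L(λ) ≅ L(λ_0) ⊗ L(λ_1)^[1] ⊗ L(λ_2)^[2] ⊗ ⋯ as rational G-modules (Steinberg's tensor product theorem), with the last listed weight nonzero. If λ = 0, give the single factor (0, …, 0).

Change of basis e → ω: c = M·v where v = (-110, -1344, -3305, -2753, -420, 325):
  c_1 = (11)·(-110) + (11)·(-1344) + (-2)·(-3305) + (-5)·(-2753) + (5)·(-420) + (-7)·(325) = 6
  c_2 = (-27)·(-110) + (-14)·(-1344) + (1)·(-3305) + (9)·(-2753) + (-5)·(-420) + (13)·(325) = 29
  c_3 = (3)·(-110) + (1)·(-1344) + (0)·(-3305) + (-1)·(-2753) + (1)·(-420) + (-2)·(325) = 9
  c_4 = (33)·(-110) + (15)·(-1344) + (-1)·(-3305) + (-10)·(-2753) + (5)·(-420) + (-15)·(325) = 70
  c_5 = (89)·(-110) + (37)·(-1344) + (-3)·(-3305) + (-25)·(-2753) + (14)·(-420) + (-41)·(325) = 17
  c_6 = (-22)·(-110) + (-2)·(-1344) + (-1)·(-3305) + (4)·(-2753) + (0)·(-420) + (8)·(325) = 1
Base-3 expansion of each c_i:
  c_1 = 6 = 0·3^0 + 2·3^1
  c_2 = 29 = 2·3^0 + 0·3^1 + 0·3^2 + 1·3^3
  c_3 = 9 = 0·3^0 + 0·3^1 + 1·3^2
  c_4 = 70 = 1·3^0 + 2·3^1 + 1·3^2 + 2·3^3
  c_5 = 17 = 2·3^0 + 2·3^1 + 1·3^2
  c_6 = 1 = 1·3^0
Factor λ_0 = (0, 2, 0, 1, 2, 1)
Factor λ_1 = (2, 0, 0, 2, 2, 0)
Factor λ_2 = (0, 0, 1, 1, 1, 0)
Factor λ_3 = (0, 1, 0, 2, 0, 0)

((0, 2, 0, 1, 2, 1), (2, 0, 0, 2, 2, 0), (0, 0, 1, 1, 1, 0), (0, 1, 0, 2, 0, 0))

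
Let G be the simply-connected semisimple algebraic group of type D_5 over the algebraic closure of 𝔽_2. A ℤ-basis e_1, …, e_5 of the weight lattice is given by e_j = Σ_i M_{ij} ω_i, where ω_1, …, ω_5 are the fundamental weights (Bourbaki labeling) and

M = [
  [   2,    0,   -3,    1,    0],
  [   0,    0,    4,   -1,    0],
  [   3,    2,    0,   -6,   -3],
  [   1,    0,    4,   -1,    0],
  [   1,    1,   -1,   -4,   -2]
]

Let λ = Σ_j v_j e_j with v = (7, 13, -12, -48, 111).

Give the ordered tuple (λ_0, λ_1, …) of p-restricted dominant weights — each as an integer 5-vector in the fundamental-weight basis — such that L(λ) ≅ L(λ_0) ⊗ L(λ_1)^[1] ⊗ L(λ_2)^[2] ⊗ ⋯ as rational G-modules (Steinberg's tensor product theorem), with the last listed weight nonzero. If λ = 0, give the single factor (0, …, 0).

Change of basis e → ω: c = M·v where v = (7, 13, -12, -48, 111):
  c_1 = 2*7 + 0*13 + -3*-12 + 1*-48 + 0*111 = 2
  c_2 = 0*7 + 0*13 + 4*-12 + -1*-48 + 0*111 = 0
  c_3 = 3*7 + 2*13 + 0*-12 + -6*-48 + -3*111 = 2
  c_4 = 1*7 + 0*13 + 4*-12 + -1*-48 + 0*111 = 7
  c_5 = 1*7 + 1*13 + -1*-12 + -4*-48 + -2*111 = 2
Expand coordinatewise in base 2:
  c_1 = 2 = 0·2^0 + 1·2^1
  c_2 = 0
  c_3 = 2 = 0·2^0 + 1·2^1
  c_4 = 7 = 1·2^0 + 1·2^1 + 1·2^2
  c_5 = 2 = 0·2^0 + 1·2^1
p-restricted factor λ_0 = (0, 0, 0, 1, 0)
p-restricted factor λ_1 = (1, 0, 1, 1, 1)
p-restricted factor λ_2 = (0, 0, 0, 1, 0)

((0, 0, 0, 1, 0), (1, 0, 1, 1, 1), (0, 0, 0, 1, 0))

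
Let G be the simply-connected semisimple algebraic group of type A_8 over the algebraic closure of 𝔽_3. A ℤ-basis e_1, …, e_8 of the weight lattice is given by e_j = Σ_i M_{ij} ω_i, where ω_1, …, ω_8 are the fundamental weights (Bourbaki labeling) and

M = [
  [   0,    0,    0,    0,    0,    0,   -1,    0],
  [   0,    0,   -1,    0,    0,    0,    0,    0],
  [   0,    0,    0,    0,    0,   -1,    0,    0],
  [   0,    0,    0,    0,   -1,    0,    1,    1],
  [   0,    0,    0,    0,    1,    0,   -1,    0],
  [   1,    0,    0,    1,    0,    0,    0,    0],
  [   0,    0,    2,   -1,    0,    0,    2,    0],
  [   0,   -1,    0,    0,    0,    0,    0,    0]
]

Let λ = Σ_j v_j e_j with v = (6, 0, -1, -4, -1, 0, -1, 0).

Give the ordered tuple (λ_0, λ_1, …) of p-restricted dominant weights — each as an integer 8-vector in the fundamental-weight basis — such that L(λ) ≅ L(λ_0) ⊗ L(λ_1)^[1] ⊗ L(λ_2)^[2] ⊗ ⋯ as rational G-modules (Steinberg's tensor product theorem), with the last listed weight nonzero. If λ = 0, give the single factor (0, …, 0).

((1, 1, 0, 0, 0, 2, 0, 0),)

ω-coordinates c = M·v, v = (6, 0, -1, -4, -1, 0, -1, 0):
  c_1 = 0*6 + 0*0 + 0*-1 + 0*-4 + 0*-1 + 0*0 + -1*-1 + 0*0 = 1
  c_2 = 0*6 + 0*0 + -1*-1 + 0*-4 + 0*-1 + 0*0 + 0*-1 + 0*0 = 1
  c_3 = 0*6 + 0*0 + 0*-1 + 0*-4 + 0*-1 + -1*0 + 0*-1 + 0*0 = 0
  c_4 = 0*6 + 0*0 + 0*-1 + 0*-4 + -1*-1 + 0*0 + 1*-1 + 1*0 = 0
  c_5 = 0*6 + 0*0 + 0*-1 + 0*-4 + 1*-1 + 0*0 + -1*-1 + 0*0 = 0
  c_6 = 1*6 + 0*0 + 0*-1 + 1*-4 + 0*-1 + 0*0 + 0*-1 + 0*0 = 2
  c_7 = 0*6 + 0*0 + 2*-1 + -1*-4 + 0*-1 + 0*0 + 2*-1 + 0*0 = 0
  c_8 = 0*6 + -1*0 + 0*-1 + 0*-4 + 0*-1 + 0*0 + 0*-1 + 0*0 = 0
p = 3; digits c_i = Σ_j d_{ij}·3^j, 0 ≤ d_{ij} < 3:
  c_1 = 1 = 1·3^0
  c_2 = 1 = 1·3^0
  c_3 = 0
  c_4 = 0
  c_5 = 0
  c_6 = 2 = 2·3^0
  c_7 = 0
  c_8 = 0
Factor λ_0 = (1, 1, 0, 0, 0, 2, 0, 0)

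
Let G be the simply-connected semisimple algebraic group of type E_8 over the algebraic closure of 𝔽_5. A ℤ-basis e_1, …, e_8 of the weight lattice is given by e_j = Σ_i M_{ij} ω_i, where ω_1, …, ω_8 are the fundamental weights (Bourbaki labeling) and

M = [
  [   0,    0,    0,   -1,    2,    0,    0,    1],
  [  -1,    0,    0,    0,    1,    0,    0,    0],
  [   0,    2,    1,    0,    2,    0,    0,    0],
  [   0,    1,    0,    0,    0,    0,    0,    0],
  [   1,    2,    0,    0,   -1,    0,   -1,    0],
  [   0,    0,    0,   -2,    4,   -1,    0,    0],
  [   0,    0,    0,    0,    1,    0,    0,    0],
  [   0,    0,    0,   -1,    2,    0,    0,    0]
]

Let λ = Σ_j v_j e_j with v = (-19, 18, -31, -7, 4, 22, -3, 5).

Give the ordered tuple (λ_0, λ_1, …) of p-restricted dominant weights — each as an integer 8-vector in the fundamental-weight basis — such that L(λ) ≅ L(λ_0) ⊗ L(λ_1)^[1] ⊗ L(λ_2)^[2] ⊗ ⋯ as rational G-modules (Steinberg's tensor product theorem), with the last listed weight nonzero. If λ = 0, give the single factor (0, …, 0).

Change of basis e → ω: c = M·v where v = (-19, 18, -31, -7, 4, 22, -3, 5):
  c_1 = (0)·(-19) + 0·18 + (0)·(-31) + (-1)·(-7) + 2·4 + 0·22 + (0)·(-3) + 1·5 = 20
  c_2 = (-1)·(-19) + 0·18 + (0)·(-31) + (0)·(-7) + 1·4 + 0·22 + (0)·(-3) + 0·5 = 23
  c_3 = (0)·(-19) + 2·18 + (1)·(-31) + (0)·(-7) + 2·4 + 0·22 + (0)·(-3) + 0·5 = 13
  c_4 = (0)·(-19) + 1·18 + (0)·(-31) + (0)·(-7) + 0·4 + 0·22 + (0)·(-3) + 0·5 = 18
  c_5 = (1)·(-19) + 2·18 + (0)·(-31) + (0)·(-7) + (-1)·(4) + 0·22 + (-1)·(-3) + 0·5 = 16
  c_6 = (0)·(-19) + 0·18 + (0)·(-31) + (-2)·(-7) + 4·4 + (-1)·(22) + (0)·(-3) + 0·5 = 8
  c_7 = (0)·(-19) + 0·18 + (0)·(-31) + (0)·(-7) + 1·4 + 0·22 + (0)·(-3) + 0·5 = 4
  c_8 = (0)·(-19) + 0·18 + (0)·(-31) + (-1)·(-7) + 2·4 + 0·22 + (0)·(-3) + 0·5 = 15
Writing each c_i in base p = 5:
  c_1 = 20 = 0·5^0 + 4·5^1
  c_2 = 23 = 3·5^0 + 4·5^1
  c_3 = 13 = 3·5^0 + 2·5^1
  c_4 = 18 = 3·5^0 + 3·5^1
  c_5 = 16 = 1·5^0 + 3·5^1
  c_6 = 8 = 3·5^0 + 1·5^1
  c_7 = 4 = 4·5^0
  c_8 = 15 = 0·5^0 + 3·5^1
Factor λ_0 = (0, 3, 3, 3, 1, 3, 4, 0)
Factor λ_1 = (4, 4, 2, 3, 3, 1, 0, 3)

((0, 3, 3, 3, 1, 3, 4, 0), (4, 4, 2, 3, 3, 1, 0, 3))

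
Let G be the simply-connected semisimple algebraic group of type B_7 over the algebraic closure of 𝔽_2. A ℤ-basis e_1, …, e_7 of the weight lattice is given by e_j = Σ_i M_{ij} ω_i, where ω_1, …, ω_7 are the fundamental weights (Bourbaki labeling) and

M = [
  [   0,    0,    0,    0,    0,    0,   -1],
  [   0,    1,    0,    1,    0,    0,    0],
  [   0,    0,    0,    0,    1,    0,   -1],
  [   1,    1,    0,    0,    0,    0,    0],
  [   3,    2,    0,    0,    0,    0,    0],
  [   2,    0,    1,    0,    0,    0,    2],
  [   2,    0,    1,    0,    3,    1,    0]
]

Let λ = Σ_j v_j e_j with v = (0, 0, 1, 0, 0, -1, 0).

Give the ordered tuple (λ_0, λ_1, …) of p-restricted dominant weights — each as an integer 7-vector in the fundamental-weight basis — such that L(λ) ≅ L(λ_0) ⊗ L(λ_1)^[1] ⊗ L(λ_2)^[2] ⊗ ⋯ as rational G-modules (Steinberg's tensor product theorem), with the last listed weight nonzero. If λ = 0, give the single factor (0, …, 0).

((0, 0, 0, 0, 0, 1, 0),)

Compute c_i = Σ_j M_{ij} v_j with v = (0, 0, 1, 0, 0, -1, 0):
  c_1 = 0·0 + 0·0 + 0·1 + 0·0 + 0·0 + (0)·(-1) + (-1)·(0) = 0
  c_2 = 0·0 + 1·0 + 0·1 + 1·0 + 0·0 + (0)·(-1) + 0·0 = 0
  c_3 = 0·0 + 0·0 + 0·1 + 0·0 + 1·0 + (0)·(-1) + (-1)·(0) = 0
  c_4 = 1·0 + 1·0 + 0·1 + 0·0 + 0·0 + (0)·(-1) + 0·0 = 0
  c_5 = 3·0 + 2·0 + 0·1 + 0·0 + 0·0 + (0)·(-1) + 0·0 = 0
  c_6 = 2·0 + 0·0 + 1·1 + 0·0 + 0·0 + (0)·(-1) + 2·0 = 1
  c_7 = 2·0 + 0·0 + 1·1 + 0·0 + 3·0 + (1)·(-1) + 0·0 = 0
Expand coordinatewise in base 2:
  c_1 = 0
  c_2 = 0
  c_3 = 0
  c_4 = 0
  c_5 = 0
  c_6 = 1 = 1·2^0
  c_7 = 0
Factor λ_0 = (0, 0, 0, 0, 0, 1, 0)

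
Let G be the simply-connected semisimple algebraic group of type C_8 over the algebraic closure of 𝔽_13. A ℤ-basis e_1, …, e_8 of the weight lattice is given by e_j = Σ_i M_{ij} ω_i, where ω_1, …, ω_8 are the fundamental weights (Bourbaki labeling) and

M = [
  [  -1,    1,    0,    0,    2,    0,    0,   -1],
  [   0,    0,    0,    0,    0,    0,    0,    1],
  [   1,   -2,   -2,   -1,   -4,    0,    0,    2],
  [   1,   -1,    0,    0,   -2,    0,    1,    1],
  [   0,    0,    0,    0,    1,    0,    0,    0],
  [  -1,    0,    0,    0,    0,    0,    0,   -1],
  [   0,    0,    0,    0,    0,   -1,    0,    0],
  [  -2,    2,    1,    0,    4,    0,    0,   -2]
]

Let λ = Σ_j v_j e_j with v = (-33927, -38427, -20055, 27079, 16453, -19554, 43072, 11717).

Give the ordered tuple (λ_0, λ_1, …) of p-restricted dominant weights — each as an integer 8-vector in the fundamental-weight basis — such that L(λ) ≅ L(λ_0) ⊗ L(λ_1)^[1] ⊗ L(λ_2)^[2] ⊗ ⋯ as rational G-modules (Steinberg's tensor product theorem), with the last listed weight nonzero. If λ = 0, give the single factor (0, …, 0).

Change of basis e → ω: c = M·v where v = (-33927, -38427, -20055, 27079, 16453, -19554, 43072, 11717):
  c_1 = (-1)·(-33927) + (1)·(-38427) + (0)·(-20055) + 0·27079 + 2·16453 + (0)·(-19554) + 0·43072 + (-1)·(11717) = 16689
  c_2 = (0)·(-33927) + (0)·(-38427) + (0)·(-20055) + 0·27079 + 0·16453 + (0)·(-19554) + 0·43072 + 1·11717 = 11717
  c_3 = (1)·(-33927) + (-2)·(-38427) + (-2)·(-20055) + (-1)·(27079) + (-4)·(16453) + (0)·(-19554) + 0·43072 + 2·11717 = 13580
  c_4 = (1)·(-33927) + (-1)·(-38427) + (0)·(-20055) + 0·27079 + (-2)·(16453) + (0)·(-19554) + 1·43072 + 1·11717 = 26383
  c_5 = (0)·(-33927) + (0)·(-38427) + (0)·(-20055) + 0·27079 + 1·16453 + (0)·(-19554) + 0·43072 + 0·11717 = 16453
  c_6 = (-1)·(-33927) + (0)·(-38427) + (0)·(-20055) + 0·27079 + 0·16453 + (0)·(-19554) + 0·43072 + (-1)·(11717) = 22210
  c_7 = (0)·(-33927) + (0)·(-38427) + (0)·(-20055) + 0·27079 + 0·16453 + (-1)·(-19554) + 0·43072 + 0·11717 = 19554
  c_8 = (-2)·(-33927) + (2)·(-38427) + (1)·(-20055) + 0·27079 + 4·16453 + (0)·(-19554) + 0·43072 + (-2)·(11717) = 13323
p = 13; digits c_i = Σ_j d_{ij}·13^j, 0 ≤ d_{ij} < 13:
  c_1 = 16689 = 10·13^0 + 9·13^1 + 7·13^2 + 7·13^3
  c_2 = 11717 = 4·13^0 + 4·13^1 + 4·13^2 + 5·13^3
  c_3 = 13580 = 8·13^0 + 4·13^1 + 2·13^2 + 6·13^3
  c_4 = 26383 = 6·13^0 + 1·13^1 + 0·13^2 + 12·13^3
  c_5 = 16453 = 8·13^0 + 4·13^1 + 6·13^2 + 7·13^3
  c_6 = 22210 = 6·13^0 + 5·13^1 + 1·13^2 + 10·13^3
  c_7 = 19554 = 2·13^0 + 9·13^1 + 11·13^2 + 8·13^3
  c_8 = 13323 = 11·13^0 + 10·13^1 + 0·13^2 + 6·13^3
p-restricted factor λ_0 = (10, 4, 8, 6, 8, 6, 2, 11)
p-restricted factor λ_1 = (9, 4, 4, 1, 4, 5, 9, 10)
p-restricted factor λ_2 = (7, 4, 2, 0, 6, 1, 11, 0)
p-restricted factor λ_3 = (7, 5, 6, 12, 7, 10, 8, 6)

((10, 4, 8, 6, 8, 6, 2, 11), (9, 4, 4, 1, 4, 5, 9, 10), (7, 4, 2, 0, 6, 1, 11, 0), (7, 5, 6, 12, 7, 10, 8, 6))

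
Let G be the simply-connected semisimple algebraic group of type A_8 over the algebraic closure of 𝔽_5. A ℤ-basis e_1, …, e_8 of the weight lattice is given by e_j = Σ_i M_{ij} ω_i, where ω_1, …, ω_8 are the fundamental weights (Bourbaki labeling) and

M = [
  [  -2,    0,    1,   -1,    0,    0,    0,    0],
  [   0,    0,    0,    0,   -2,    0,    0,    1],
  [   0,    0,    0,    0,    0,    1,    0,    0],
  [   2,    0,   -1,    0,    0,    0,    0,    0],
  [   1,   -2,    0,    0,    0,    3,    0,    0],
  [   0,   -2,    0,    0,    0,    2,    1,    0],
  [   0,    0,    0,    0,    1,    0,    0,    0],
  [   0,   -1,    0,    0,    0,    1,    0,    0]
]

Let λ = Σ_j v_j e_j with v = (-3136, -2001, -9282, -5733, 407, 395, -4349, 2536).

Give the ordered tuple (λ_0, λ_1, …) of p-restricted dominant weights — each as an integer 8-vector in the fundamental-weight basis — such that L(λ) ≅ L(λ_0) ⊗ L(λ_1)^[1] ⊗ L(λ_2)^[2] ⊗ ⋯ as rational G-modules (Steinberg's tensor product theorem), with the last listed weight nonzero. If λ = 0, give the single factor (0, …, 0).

((3, 2, 0, 0, 1, 3, 2, 1), (4, 4, 4, 2, 0, 3, 1, 4), (3, 3, 0, 0, 2, 2, 1, 0), (1, 3, 3, 4, 1, 3, 3, 4), (4, 2, 0, 4, 3, 0, 0, 3))

Converting to the ω-basis (c_i = row i of M dotted with v = (-3136, -2001, -9282, -5733, 407, 395, -4349, 2536)):
  c_1 = (-2)·(-3136) + (0)·(-2001) + (1)·(-9282) + (-1)·(-5733) + (0)·(407) + (0)·(395) + (0)·(-4349) + (0)·(2536) = 2723
  c_2 = (0)·(-3136) + (0)·(-2001) + (0)·(-9282) + (0)·(-5733) + (-2)·(407) + (0)·(395) + (0)·(-4349) + (1)·(2536) = 1722
  c_3 = (0)·(-3136) + (0)·(-2001) + (0)·(-9282) + (0)·(-5733) + (0)·(407) + (1)·(395) + (0)·(-4349) + (0)·(2536) = 395
  c_4 = (2)·(-3136) + (0)·(-2001) + (-1)·(-9282) + (0)·(-5733) + (0)·(407) + (0)·(395) + (0)·(-4349) + (0)·(2536) = 3010
  c_5 = (1)·(-3136) + (-2)·(-2001) + (0)·(-9282) + (0)·(-5733) + (0)·(407) + (3)·(395) + (0)·(-4349) + (0)·(2536) = 2051
  c_6 = (0)·(-3136) + (-2)·(-2001) + (0)·(-9282) + (0)·(-5733) + (0)·(407) + (2)·(395) + (1)·(-4349) + (0)·(2536) = 443
  c_7 = (0)·(-3136) + (0)·(-2001) + (0)·(-9282) + (0)·(-5733) + (1)·(407) + (0)·(395) + (0)·(-4349) + (0)·(2536) = 407
  c_8 = (0)·(-3136) + (-1)·(-2001) + (0)·(-9282) + (0)·(-5733) + (0)·(407) + (1)·(395) + (0)·(-4349) + (0)·(2536) = 2396
Writing each c_i in base p = 5:
  c_1 = 2723 = 3·5^0 + 4·5^1 + 3·5^2 + 1·5^3 + 4·5^4
  c_2 = 1722 = 2·5^0 + 4·5^1 + 3·5^2 + 3·5^3 + 2·5^4
  c_3 = 395 = 0·5^0 + 4·5^1 + 0·5^2 + 3·5^3
  c_4 = 3010 = 0·5^0 + 2·5^1 + 0·5^2 + 4·5^3 + 4·5^4
  c_5 = 2051 = 1·5^0 + 0·5^1 + 2·5^2 + 1·5^3 + 3·5^4
  c_6 = 443 = 3·5^0 + 3·5^1 + 2·5^2 + 3·5^3
  c_7 = 407 = 2·5^0 + 1·5^1 + 1·5^2 + 3·5^3
  c_8 = 2396 = 1·5^0 + 4·5^1 + 0·5^2 + 4·5^3 + 3·5^4
p-restricted factor λ_0 = (3, 2, 0, 0, 1, 3, 2, 1)
p-restricted factor λ_1 = (4, 4, 4, 2, 0, 3, 1, 4)
p-restricted factor λ_2 = (3, 3, 0, 0, 2, 2, 1, 0)
p-restricted factor λ_3 = (1, 3, 3, 4, 1, 3, 3, 4)
p-restricted factor λ_4 = (4, 2, 0, 4, 3, 0, 0, 3)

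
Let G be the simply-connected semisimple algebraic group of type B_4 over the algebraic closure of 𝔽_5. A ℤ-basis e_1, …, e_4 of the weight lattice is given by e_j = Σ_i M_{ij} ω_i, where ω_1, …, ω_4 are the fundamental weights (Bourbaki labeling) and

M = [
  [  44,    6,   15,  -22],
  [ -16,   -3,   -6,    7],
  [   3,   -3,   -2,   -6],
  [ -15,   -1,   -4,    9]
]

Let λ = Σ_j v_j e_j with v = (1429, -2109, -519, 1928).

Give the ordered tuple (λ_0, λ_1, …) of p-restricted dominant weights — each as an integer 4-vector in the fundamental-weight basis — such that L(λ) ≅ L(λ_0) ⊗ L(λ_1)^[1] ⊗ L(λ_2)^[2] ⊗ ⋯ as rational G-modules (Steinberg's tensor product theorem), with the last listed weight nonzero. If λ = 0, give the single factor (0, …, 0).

Compute c_i = Σ_j M_{ij} v_j with v = (1429, -2109, -519, 1928):
  c_1 = 44*1429 + 6*-2109 + 15*-519 + -22*1928 = 21
  c_2 = -16*1429 + -3*-2109 + -6*-519 + 7*1928 = 73
  c_3 = 3*1429 + -3*-2109 + -2*-519 + -6*1928 = 84
  c_4 = -15*1429 + -1*-2109 + -4*-519 + 9*1928 = 102
Writing each c_i in base p = 5:
  c_1 = 21 = 1·5^0 + 4·5^1
  c_2 = 73 = 3·5^0 + 4·5^1 + 2·5^2
  c_3 = 84 = 4·5^0 + 1·5^1 + 3·5^2
  c_4 = 102 = 2·5^0 + 0·5^1 + 4·5^2
p-restricted factor λ_0 = (1, 3, 4, 2)
p-restricted factor λ_1 = (4, 4, 1, 0)
p-restricted factor λ_2 = (0, 2, 3, 4)

((1, 3, 4, 2), (4, 4, 1, 0), (0, 2, 3, 4))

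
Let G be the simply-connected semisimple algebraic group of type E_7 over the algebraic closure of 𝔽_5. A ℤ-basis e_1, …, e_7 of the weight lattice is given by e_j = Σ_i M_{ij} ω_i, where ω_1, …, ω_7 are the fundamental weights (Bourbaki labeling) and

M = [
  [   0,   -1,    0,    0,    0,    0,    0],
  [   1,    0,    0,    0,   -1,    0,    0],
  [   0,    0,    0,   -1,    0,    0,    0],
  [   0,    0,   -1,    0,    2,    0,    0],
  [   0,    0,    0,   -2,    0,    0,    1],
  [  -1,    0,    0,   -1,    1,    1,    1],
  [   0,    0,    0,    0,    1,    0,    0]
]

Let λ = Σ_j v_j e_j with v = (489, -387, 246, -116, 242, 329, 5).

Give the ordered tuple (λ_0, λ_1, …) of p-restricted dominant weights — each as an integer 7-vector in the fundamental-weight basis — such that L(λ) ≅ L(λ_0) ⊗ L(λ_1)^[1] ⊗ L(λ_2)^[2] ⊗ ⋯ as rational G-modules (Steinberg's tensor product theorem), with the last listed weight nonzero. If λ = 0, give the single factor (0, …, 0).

Compute c_i = Σ_j M_{ij} v_j with v = (489, -387, 246, -116, 242, 329, 5):
  c_1 = 0*489 + -1*-387 + 0*246 + 0*-116 + 0*242 + 0*329 + 0*5 = 387
  c_2 = 1*489 + 0*-387 + 0*246 + 0*-116 + -1*242 + 0*329 + 0*5 = 247
  c_3 = 0*489 + 0*-387 + 0*246 + -1*-116 + 0*242 + 0*329 + 0*5 = 116
  c_4 = 0*489 + 0*-387 + -1*246 + 0*-116 + 2*242 + 0*329 + 0*5 = 238
  c_5 = 0*489 + 0*-387 + 0*246 + -2*-116 + 0*242 + 0*329 + 1*5 = 237
  c_6 = -1*489 + 0*-387 + 0*246 + -1*-116 + 1*242 + 1*329 + 1*5 = 203
  c_7 = 0*489 + 0*-387 + 0*246 + 0*-116 + 1*242 + 0*329 + 0*5 = 242
p = 5; digits c_i = Σ_j d_{ij}·5^j, 0 ≤ d_{ij} < 5:
  c_1 = 387 = 2·5^0 + 2·5^1 + 0·5^2 + 3·5^3
  c_2 = 247 = 2·5^0 + 4·5^1 + 4·5^2 + 1·5^3
  c_3 = 116 = 1·5^0 + 3·5^1 + 4·5^2
  c_4 = 238 = 3·5^0 + 2·5^1 + 4·5^2 + 1·5^3
  c_5 = 237 = 2·5^0 + 2·5^1 + 4·5^2 + 1·5^3
  c_6 = 203 = 3·5^0 + 0·5^1 + 3·5^2 + 1·5^3
  c_7 = 242 = 2·5^0 + 3·5^1 + 4·5^2 + 1·5^3
λ_0 = (2, 2, 1, 3, 2, 3, 2)
λ_1 = (2, 4, 3, 2, 2, 0, 3)
λ_2 = (0, 4, 4, 4, 4, 3, 4)
λ_3 = (3, 1, 0, 1, 1, 1, 1)

((2, 2, 1, 3, 2, 3, 2), (2, 4, 3, 2, 2, 0, 3), (0, 4, 4, 4, 4, 3, 4), (3, 1, 0, 1, 1, 1, 1))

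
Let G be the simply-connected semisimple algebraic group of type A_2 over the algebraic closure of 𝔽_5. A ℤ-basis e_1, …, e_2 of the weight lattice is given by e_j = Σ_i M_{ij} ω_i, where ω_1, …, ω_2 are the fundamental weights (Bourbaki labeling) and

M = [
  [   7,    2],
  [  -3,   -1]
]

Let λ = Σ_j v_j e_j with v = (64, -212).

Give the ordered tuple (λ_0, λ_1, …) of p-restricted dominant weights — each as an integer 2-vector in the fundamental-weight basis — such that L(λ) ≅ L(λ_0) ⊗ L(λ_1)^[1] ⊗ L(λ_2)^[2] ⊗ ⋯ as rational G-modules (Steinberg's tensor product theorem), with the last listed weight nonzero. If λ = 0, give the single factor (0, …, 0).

Converting to the ω-basis (c_i = row i of M dotted with v = (64, -212)):
  c_1 = (7)·(64) + (2)·(-212) = 24
  c_2 = (-3)·(64) + (-1)·(-212) = 20
p = 5; digits c_i = Σ_j d_{ij}·5^j, 0 ≤ d_{ij} < 5:
  c_1 = 24 = 4·5^0 + 4·5^1
  c_2 = 20 = 0·5^0 + 4·5^1
p-restricted factor λ_0 = (4, 0)
p-restricted factor λ_1 = (4, 4)

((4, 0), (4, 4))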